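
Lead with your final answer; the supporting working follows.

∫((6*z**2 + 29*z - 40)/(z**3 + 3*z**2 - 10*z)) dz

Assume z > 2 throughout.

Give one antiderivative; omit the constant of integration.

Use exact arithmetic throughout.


The answer is 4*log(z) + 3*log(z - 2) - log(z + 5).
Step 1. Decompose ∫((6*z**2 + 29*z - 40)/(z**3 + 3*z**2 - 10*z)) dz by partial fractions, (6*z**2 + 29*z - 40)/(z**3 + 3*z**2 - 10*z) = -1/(z + 5) + 3/(z - 2) + 4/z: now ∫(4/z) dz + ∫(3/(z - 2)) dz + ∫(-1/(z + 5)) dz.
Step 2. Evaluate the standard form [assuming z > 0]: now 4*log(z) + ∫(3/(z - 2)) dz + ∫(-1/(z + 5)) dz.
Step 3. Evaluate the standard form [assuming z > -5]: now 4*log(z) - log(z + 5) + ∫(3/(z - 2)) dz.
Step 4. Evaluate the standard form [assuming z > 2]: now 4*log(z) + 3*log(z - 2) - log(z + 5).
Answer: 4*log(z) + 3*log(z - 2) - log(z + 5).


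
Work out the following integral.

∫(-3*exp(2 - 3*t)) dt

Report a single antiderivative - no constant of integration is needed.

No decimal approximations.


Answer: exp(2 - 3*t).


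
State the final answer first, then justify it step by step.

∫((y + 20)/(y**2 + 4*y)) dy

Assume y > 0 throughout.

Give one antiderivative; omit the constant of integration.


The answer is 5*log(y) - 4*log(y + 4).
Step 1. Decompose ∫((y + 20)/(y**2 + 4*y)) dy by partial fractions, (y + 20)/(y**2 + 4*y) = -4/(y + 4) + 5/y: now ∫(5/y) dy + ∫(-4/(y + 4)) dy.
Step 2. Evaluate the standard form [assuming y > 0]: now 5*log(y) + ∫(-4/(y + 4)) dy.
Step 3. Evaluate the standard form [assuming y > -4]: now 5*log(y) - 4*log(y + 4).
Answer: 5*log(y) - 4*log(y + 4).


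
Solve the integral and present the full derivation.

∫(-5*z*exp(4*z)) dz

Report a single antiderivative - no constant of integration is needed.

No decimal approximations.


Step 1. Integrate ∫(-5*z*exp(4*z)) dz by parts with u = z, dv = (-5*exp(4*z)) dz, so v = -5*exp(4*z)/4: now -5*z*exp(4*z)/4 + ∫(5*exp(4*z)/4) dz.
Step 2. Evaluate the standard form: now -5*z*exp(4*z)/4 + 5*exp(4*z)/16.
Answer: -5*z*exp(4*z)/4 + 5*exp(4*z)/16.


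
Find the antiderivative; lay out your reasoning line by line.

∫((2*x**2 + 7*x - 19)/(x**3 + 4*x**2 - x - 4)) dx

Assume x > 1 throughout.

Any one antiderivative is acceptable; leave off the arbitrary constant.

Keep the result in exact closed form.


Step 1. Decompose ∫((2*x**2 + 7*x - 19)/(x**3 + 4*x**2 - x - 4)) dx by partial fractions, (2*x**2 + 7*x - 19)/(x**3 + 4*x**2 - x - 4) = -1/(x + 4) + 4/(x + 1) - 1/(x - 1): now ∫(-1/(x - 1)) dx + ∫(4/(x + 1)) dx + ∫(-1/(x + 4)) dx.
Step 2. Evaluate the standard form [assuming x > -4]: now -log(x + 4) + ∫(-1/(x - 1)) dx + ∫(4/(x + 1)) dx.
Step 3. Evaluate the standard form [assuming x > -1]: now 4*log(x + 1) - log(x + 4) + ∫(-1/(x - 1)) dx.
Step 4. Evaluate the standard form [assuming x > 1]: now -log(x - 1) + 4*log(x + 1) - log(x + 4).
Answer: -log(x - 1) + 4*log(x + 1) - log(x + 4).


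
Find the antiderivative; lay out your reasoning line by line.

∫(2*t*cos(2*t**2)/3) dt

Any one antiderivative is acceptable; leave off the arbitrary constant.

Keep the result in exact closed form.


Step 1. Substitute u = t**2, turning ∫(2*t*cos(2*t**2)/3) dt into ∫(cos(2*u)/3) du: now ∫(cos(2*u)/3) du.
Step 2. Evaluate the standard form: now sin(2*u)/6.
Step 3. Substitute back u = t**2: now sin(2*t**2)/6.
Answer: sin(2*t**2)/6.


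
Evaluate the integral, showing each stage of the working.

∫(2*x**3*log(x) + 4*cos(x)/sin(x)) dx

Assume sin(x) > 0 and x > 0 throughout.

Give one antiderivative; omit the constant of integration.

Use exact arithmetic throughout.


Step 1. Rewrite: now ∫(2*x**3*log(x)) dx + ∫(4*cos(x)/sin(x)) dx.
Step 2. Integrate ∫(2*x**3*log(x)) dx by parts with u = log(x), dv = (2*x**3) dx, so v = x**4/2 [assuming x > 0]: now x**4*log(x)/2 + ∫(-x**3/2) dx + ∫(4*cos(x)/sin(x)) dx.
Step 3. Evaluate the standard form: now x**4*log(x)/2 - x**4/8 + ∫(4*cos(x)/sin(x)) dx.
Step 4. Substitute u = sin(x), turning ∫(4*cos(x)/sin(x)) dx into ∫(4/u) du: now x**4*log(x)/2 - x**4/8 + ∫(4/u) du.
Step 5. Evaluate the standard form [assuming u > 0]: now x**4*log(x)/2 - x**4/8 + 4*log(u).
Step 6. Substitute back u = sin(x): now x**4*log(x)/2 - x**4/8 + 4*log(sin(x)).
Answer: x**4*log(x)/2 - x**4/8 + 4*log(sin(x)).


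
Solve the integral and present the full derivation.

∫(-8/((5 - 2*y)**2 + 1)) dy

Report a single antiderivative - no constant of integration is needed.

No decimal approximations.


Step 1. Substitute u = 5 - 2*y, turning ∫(-8/((5 - 2*y)**2 + 1)) dy into ∫(4/(u**2 + 1)) du: now ∫(4/(u**2 + 1)) du.
Step 2. Evaluate the standard form: now 4*atan(u).
Step 3. Substitute back u = 5 - 2*y: now -4*atan(2*y - 5).
Answer: -4*atan(2*y - 5).


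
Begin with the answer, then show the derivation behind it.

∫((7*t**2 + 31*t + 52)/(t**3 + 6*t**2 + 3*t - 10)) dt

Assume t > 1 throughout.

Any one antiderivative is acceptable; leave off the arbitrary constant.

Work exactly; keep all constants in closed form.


The answer is 5*log(t - 1) - 2*log(t + 2) + 4*log(t + 5).
Step 1. Decompose ∫((7*t**2 + 31*t + 52)/(t**3 + 6*t**2 + 3*t - 10)) dt by partial fractions, (7*t**2 + 31*t + 52)/(t**3 + 6*t**2 + 3*t - 10) = 4/(t + 5) - 2/(t + 2) + 5/(t - 1): now ∫(5/(t - 1)) dt + ∫(-2/(t + 2)) dt + ∫(4/(t + 5)) dt.
Step 2. Evaluate the standard form [assuming t > -5]: now 4*log(t + 5) + ∫(5/(t - 1)) dt + ∫(-2/(t + 2)) dt.
Step 3. Evaluate the standard form [assuming t > 1]: now 5*log(t - 1) + 4*log(t + 5) + ∫(-2/(t + 2)) dt.
Step 4. Evaluate the standard form [assuming t > -2]: now 5*log(t - 1) - 2*log(t + 2) + 4*log(t + 5).
Answer: 5*log(t - 1) - 2*log(t + 2) + 4*log(t + 5).


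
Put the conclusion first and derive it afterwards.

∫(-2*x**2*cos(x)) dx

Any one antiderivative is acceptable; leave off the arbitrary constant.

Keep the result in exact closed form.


The answer is -2*x**2*sin(x) - 4*x*cos(x) + 4*sin(x).
Step 1. Integrate ∫(-2*x**2*cos(x)) dx by parts with u = x**2, dv = (-2*cos(x)) dx, so v = -2*sin(x): now -2*x**2*sin(x) + ∫(4*x*sin(x)) dx.
Step 2. Integrate ∫(4*x*sin(x)) dx by parts with u = x, dv = (4*sin(x)) dx, so v = -4*cos(x): now -2*x**2*sin(x) - 4*x*cos(x) + ∫(4*cos(x)) dx.
Step 3. Evaluate the standard form: now -2*x**2*sin(x) - 4*x*cos(x) + 4*sin(x).
Answer: -2*x**2*sin(x) - 4*x*cos(x) + 4*sin(x).


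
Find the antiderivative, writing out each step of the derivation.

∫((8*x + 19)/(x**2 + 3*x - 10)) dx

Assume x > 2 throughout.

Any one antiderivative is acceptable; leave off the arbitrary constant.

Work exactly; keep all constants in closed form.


Step 1. Decompose ∫((8*x + 19)/(x**2 + 3*x - 10)) dx by partial fractions, (8*x + 19)/(x**2 + 3*x - 10) = 3/(x + 5) + 5/(x - 2): now ∫(5/(x - 2)) dx + ∫(3/(x + 5)) dx.
Step 2. Evaluate the standard form [assuming x > 2]: now 5*log(x - 2) + ∫(3/(x + 5)) dx.
Step 3. Evaluate the standard form [assuming x > -5]: now 5*log(x - 2) + 3*log(x + 5).
Answer: 5*log(x - 2) + 3*log(x + 5).


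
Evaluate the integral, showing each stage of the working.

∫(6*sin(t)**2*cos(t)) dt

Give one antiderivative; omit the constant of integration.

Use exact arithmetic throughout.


Step 1. Substitute u = sin(t), turning ∫(6*sin(t)**2*cos(t)) dt into ∫(6*u**2) du: now ∫(6*u**2) du.
Step 2. Evaluate the standard form: now 2*u**3.
Step 3. Substitute back u = sin(t): now 2*sin(t)**3.
Answer: 2*sin(t)**3.


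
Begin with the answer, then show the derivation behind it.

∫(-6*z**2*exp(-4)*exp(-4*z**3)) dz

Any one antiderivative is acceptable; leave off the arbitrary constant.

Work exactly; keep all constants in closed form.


The answer is exp(-4*z**3 - 4)/2.
Step 1. Substitute u = z**3 + 1, turning ∫(-6*z**2*exp(-4)*exp(-4*z**3)) dz into ∫(-2*exp(-4*u)) du: now ∫(-2*exp(-4*u)) du.
Step 2. Evaluate the standard form: now exp(-4*u)/2.
Step 3. Substitute back u = z**3 + 1: now exp(-4*z**3 - 4)/2.
Answer: exp(-4*z**3 - 4)/2.


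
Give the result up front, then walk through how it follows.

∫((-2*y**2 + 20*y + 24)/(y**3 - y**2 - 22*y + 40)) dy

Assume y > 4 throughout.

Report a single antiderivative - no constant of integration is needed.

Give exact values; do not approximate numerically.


The answer is 4*log(y - 4) - 4*log(y - 2) - 2*log(y + 5).
Step 1. Decompose ∫((-2*y**2 + 20*y + 24)/(y**3 - y**2 - 22*y + 40)) dy by partial fractions, (-2*y**2 + 20*y + 24)/(y**3 - y**2 - 22*y + 40) = -2/(y + 5) - 4/(y - 2) + 4/(y - 4): now ∫(4/(y - 4)) dy + ∫(-4/(y - 2)) dy + ∫(-2/(y + 5)) dy.
Step 2. Evaluate the standard form [assuming y > 4]: now 4*log(y - 4) + ∫(-4/(y - 2)) dy + ∫(-2/(y + 5)) dy.
Step 3. Evaluate the standard form [assuming y > -5]: now 4*log(y - 4) - 2*log(y + 5) + ∫(-4/(y - 2)) dy.
Step 4. Evaluate the standard form [assuming y > 2]: now 4*log(y - 4) - 4*log(y - 2) - 2*log(y + 5).
Answer: 4*log(y - 4) - 4*log(y - 2) - 2*log(y + 5).


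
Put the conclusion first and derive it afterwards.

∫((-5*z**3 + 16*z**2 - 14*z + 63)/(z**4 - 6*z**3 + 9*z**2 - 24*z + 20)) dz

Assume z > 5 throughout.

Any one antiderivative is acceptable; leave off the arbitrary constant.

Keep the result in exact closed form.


The answer is -2*log(z - 5) - 3*log(z - 1) - atan(z/2)/2.
Step 1. Decompose ∫((-5*z**3 + 16*z**2 - 14*z + 63)/(z**4 - 6*z**3 + 9*z**2 - 24*z + 20)) dz by partial fractions, (-5*z**3 + 16*z**2 - 14*z + 63)/(z**4 - 6*z**3 + 9*z**2 - 24*z + 20) = -1/(z**2 + 4) - 3/(z - 1) - 2/(z - 5): now ∫(-2/(z - 5)) dz + ∫(-3/(z - 1)) dz + ∫(-1/(z**2 + 4)) dz.
Step 2. Evaluate the standard form [assuming z > 1]: now -3*log(z - 1) + ∫(-2/(z - 5)) dz + ∫(-1/(z**2 + 4)) dz.
Step 3. Evaluate the standard form [assuming z > 5]: now -2*log(z - 5) - 3*log(z - 1) + ∫(-1/(z**2 + 4)) dz.
Step 4. Evaluate the standard form: now -2*log(z - 5) - 3*log(z - 1) - atan(z/2)/2.
Answer: -2*log(z - 5) - 3*log(z - 1) - atan(z/2)/2.


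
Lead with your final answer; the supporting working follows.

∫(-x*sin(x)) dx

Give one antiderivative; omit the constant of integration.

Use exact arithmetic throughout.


The answer is x*cos(x) - sin(x).
Step 1. Integrate ∫(-x*sin(x)) dx by parts with u = x, dv = (-sin(x)) dx, so v = cos(x): now x*cos(x) + ∫(-cos(x)) dx.
Step 2. Evaluate the standard form: now x*cos(x) - sin(x).
Answer: x*cos(x) - sin(x).


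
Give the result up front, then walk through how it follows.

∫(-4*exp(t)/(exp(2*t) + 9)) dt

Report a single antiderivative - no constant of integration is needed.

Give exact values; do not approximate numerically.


The answer is -4*atan(exp(t)/3)/3.
Step 1. Substitute u = exp(t), turning ∫(-4*exp(t)/(exp(2*t) + 9)) dt into ∫(-4/(u**2 + 9)) du: now ∫(-4/(u**2 + 9)) du.
Step 2. Evaluate the standard form: now -4*atan(u/3)/3.
Step 3. Substitute back u = exp(t): now -4*atan(exp(t)/3)/3.
Answer: -4*atan(exp(t)/3)/3.


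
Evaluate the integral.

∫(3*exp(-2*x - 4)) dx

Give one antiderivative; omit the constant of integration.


Answer: -3*exp(-2*x - 4)/2.


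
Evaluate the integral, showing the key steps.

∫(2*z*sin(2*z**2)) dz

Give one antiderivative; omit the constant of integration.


Step 1. Substitute u = z**2, turning ∫(2*z*sin(2*z**2)) dz into ∫(sin(2*u)) du: now ∫(sin(2*u)) du.
Step 2. Evaluate the standard form: now -cos(2*u)/2.
Step 3. Substitute back u = z**2: now -cos(2*z**2)/2.
Answer: -cos(2*z**2)/2.


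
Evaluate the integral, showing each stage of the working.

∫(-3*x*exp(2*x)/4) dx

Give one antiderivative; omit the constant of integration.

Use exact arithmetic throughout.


Step 1. Integrate ∫(-3*x*exp(2*x)/4) dx by parts with u = x, dv = (-3*exp(2*x)/4) dx, so v = -3*exp(2*x)/8: now -3*x*exp(2*x)/8 + ∫(3*exp(2*x)/8) dx.
Step 2. Evaluate the standard form: now -3*x*exp(2*x)/8 + 3*exp(2*x)/16.
Answer: -3*x*exp(2*x)/8 + 3*exp(2*x)/16.


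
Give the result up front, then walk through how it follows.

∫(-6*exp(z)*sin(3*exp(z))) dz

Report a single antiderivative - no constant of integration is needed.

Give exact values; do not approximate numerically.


The answer is 2*cos(3*exp(z)).
Step 1. Substitute u = exp(z), turning ∫(-6*exp(z)*sin(3*exp(z))) dz into ∫(-6*sin(3*u)) du: now ∫(-6*sin(3*u)) du.
Step 2. Evaluate the standard form: now 2*cos(3*u).
Step 3. Substitute back u = exp(z): now 2*cos(3*exp(z)).
Answer: 2*cos(3*exp(z)).


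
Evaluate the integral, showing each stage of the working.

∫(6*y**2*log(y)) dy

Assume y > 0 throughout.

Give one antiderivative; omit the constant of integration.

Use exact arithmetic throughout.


Step 1. Integrate ∫(6*y**2*log(y)) dy by parts with u = log(y), dv = (6*y**2) dy, so v = 2*y**3 [assuming y > 0]: now 2*y**3*log(y) + ∫(-2*y**2) dy.
Step 2. Evaluate the standard form: now 2*y**3*log(y) - 2*y**3/3.
Answer: 2*y**3*log(y) - 2*y**3/3.


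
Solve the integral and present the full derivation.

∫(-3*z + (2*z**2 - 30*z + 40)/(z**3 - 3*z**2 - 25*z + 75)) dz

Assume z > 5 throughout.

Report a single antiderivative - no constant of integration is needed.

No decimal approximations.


Step 1. Rewrite: now ∫(-3*z) dz + ∫((2*z**2 - 30*z + 40)/(z**3 - 3*z**2 - 25*z + 75)) dz.
Step 2. Decompose ∫((2*z**2 - 30*z + 40)/(z**3 - 3*z**2 - 25*z + 75)) dz by partial fractions, (2*z**2 - 30*z + 40)/(z**3 - 3*z**2 - 25*z + 75) = 3/(z + 5) + 2/(z - 3) - 3/(z - 5): now ∫(-3*z) dz + ∫(-3/(z - 5)) dz + ∫(2/(z - 3)) dz + ∫(3/(z + 5)) dz.
Step 3. Evaluate the standard form [assuming z > -5]: now 3*log(z + 5) + ∫(-3*z) dz + ∫(-3/(z - 5)) dz + ∫(2/(z - 3)) dz.
Step 4. Evaluate the standard form [assuming z > 3]: now 2*log(z - 3) + 3*log(z + 5) + ∫(-3*z) dz + ∫(-3/(z - 5)) dz.
Step 5. Evaluate the standard form [assuming z > 5]: now -3*log(z - 5) + 2*log(z - 3) + 3*log(z + 5) + ∫(-3*z) dz.
Step 6. Evaluate the standard form: now -3*z**2/2 - 3*log(z - 5) + 2*log(z - 3) + 3*log(z + 5).
Answer: -3*z**2/2 - 3*log(z - 5) + 2*log(z - 3) + 3*log(z + 5).


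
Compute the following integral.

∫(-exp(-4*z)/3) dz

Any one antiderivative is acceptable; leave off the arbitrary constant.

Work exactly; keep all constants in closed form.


Answer: exp(-4*z)/12.


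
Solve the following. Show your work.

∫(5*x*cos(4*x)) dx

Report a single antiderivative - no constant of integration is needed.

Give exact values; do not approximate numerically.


Step 1. Integrate ∫(5*x*cos(4*x)) dx by parts with u = x, dv = (5*cos(4*x)) dx, so v = 5*sin(4*x)/4: now 5*x*sin(4*x)/4 + ∫(-5*sin(4*x)/4) dx.
Step 2. Evaluate the standard form: now 5*x*sin(4*x)/4 + 5*cos(4*x)/16.
Answer: 5*x*sin(4*x)/4 + 5*cos(4*x)/16.


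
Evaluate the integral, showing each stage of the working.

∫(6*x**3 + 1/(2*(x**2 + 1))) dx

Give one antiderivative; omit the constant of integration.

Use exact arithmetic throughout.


Step 1. Rewrite: now ∫(6*x**3) dx + ∫(1/(2*(x**2 + 1))) dx.
Step 2. Evaluate the standard form: now 3*x**4/2 + ∫(1/(2*(x**2 + 1))) dx.
Step 3. Evaluate the standard form: now 3*x**4/2 + atan(x)/2.
Answer: 3*x**4/2 + atan(x)/2.


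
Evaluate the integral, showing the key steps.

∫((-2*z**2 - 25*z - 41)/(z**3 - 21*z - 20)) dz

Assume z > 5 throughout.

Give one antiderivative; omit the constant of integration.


Step 1. Decompose ∫((-2*z**2 - 25*z - 41)/(z**3 - 21*z - 20)) dz by partial fractions, (-2*z**2 - 25*z - 41)/(z**3 - 21*z - 20) = 1/(z + 4) + 1/(z + 1) - 4/(z - 5): now ∫(-4/(z - 5)) dz + ∫(1/(z + 1)) dz + ∫(1/(z + 4)) dz.
Step 2. Evaluate the standard form [assuming z > -1]: now log(z + 1) + ∫(-4/(z - 5)) dz + ∫(1/(z + 4)) dz.
Step 3. Evaluate the standard form [assuming z > -4]: now log(z + 1) + log(z + 4) + ∫(-4/(z - 5)) dz.
Step 4. Evaluate the standard form [assuming z > 5]: now -4*log(z - 5) + log(z + 1) + log(z + 4).
Answer: -4*log(z - 5) + log(z + 1) + log(z + 4).


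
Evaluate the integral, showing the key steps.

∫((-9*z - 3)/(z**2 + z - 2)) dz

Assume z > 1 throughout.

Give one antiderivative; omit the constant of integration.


Step 1. Decompose ∫((-9*z - 3)/(z**2 + z - 2)) dz by partial fractions, (-9*z - 3)/(z**2 + z - 2) = -5/(z + 2) - 4/(z - 1): now ∫(-4/(z - 1)) dz + ∫(-5/(z + 2)) dz.
Step 2. Evaluate the standard form [assuming z > 1]: now -4*log(z - 1) + ∫(-5/(z + 2)) dz.
Step 3. Evaluate the standard form [assuming z > -2]: now -4*log(z - 1) - 5*log(z + 2).
Answer: -4*log(z - 1) - 5*log(z + 2).


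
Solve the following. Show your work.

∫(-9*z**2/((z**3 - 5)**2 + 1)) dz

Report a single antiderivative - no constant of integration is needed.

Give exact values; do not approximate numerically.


Step 1. Substitute u = z**3 - 5, turning ∫(-9*z**2/((z**3 - 5)**2 + 1)) dz into ∫(-3/(u**2 + 1)) du: now ∫(-3/(u**2 + 1)) du.
Step 2. Evaluate the standard form: now -3*atan(u).
Step 3. Substitute back u = z**3 - 5: now -3*atan(z**3 - 5).
Answer: -3*atan(z**3 - 5).


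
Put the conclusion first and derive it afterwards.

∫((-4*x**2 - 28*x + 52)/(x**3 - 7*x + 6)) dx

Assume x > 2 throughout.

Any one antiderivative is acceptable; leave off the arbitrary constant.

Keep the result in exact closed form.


The answer is -4*log(x - 2) - 5*log(x - 1) + 5*log(x + 3).
Step 1. Decompose ∫((-4*x**2 - 28*x + 52)/(x**3 - 7*x + 6)) dx by partial fractions, (-4*x**2 - 28*x + 52)/(x**3 - 7*x + 6) = 5/(x + 3) - 5/(x - 1) - 4/(x - 2): now ∫(-4/(x - 2)) dx + ∫(-5/(x - 1)) dx + ∫(5/(x + 3)) dx.
Step 2. Evaluate the standard form [assuming x > -3]: now 5*log(x + 3) + ∫(-4/(x - 2)) dx + ∫(-5/(x - 1)) dx.
Step 3. Evaluate the standard form [assuming x > 1]: now -5*log(x - 1) + 5*log(x + 3) + ∫(-4/(x - 2)) dx.
Step 4. Evaluate the standard form [assuming x > 2]: now -4*log(x - 2) - 5*log(x - 1) + 5*log(x + 3).
Answer: -4*log(x - 2) - 5*log(x - 1) + 5*log(x + 3).


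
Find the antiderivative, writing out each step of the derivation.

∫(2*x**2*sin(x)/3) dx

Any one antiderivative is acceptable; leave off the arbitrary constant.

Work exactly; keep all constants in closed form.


Step 1. Integrate ∫(2*x**2*sin(x)/3) dx by parts with u = x**2, dv = (2*sin(x)/3) dx, so v = -2*cos(x)/3: now -2*x**2*cos(x)/3 + ∫(4*x*cos(x)/3) dx.
Step 2. Integrate ∫(4*x*cos(x)/3) dx by parts with u = x, dv = (4*cos(x)/3) dx, so v = 4*sin(x)/3: now -2*x**2*cos(x)/3 + 4*x*sin(x)/3 + ∫(-4*sin(x)/3) dx.
Step 3. Evaluate the standard form: now -2*x**2*cos(x)/3 + 4*x*sin(x)/3 + 4*cos(x)/3.
Answer: -2*x**2*cos(x)/3 + 4*x*sin(x)/3 + 4*cos(x)/3.


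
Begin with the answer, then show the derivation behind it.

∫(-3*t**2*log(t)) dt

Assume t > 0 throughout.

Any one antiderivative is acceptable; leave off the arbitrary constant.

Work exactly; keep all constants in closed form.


The answer is -t**3*log(t) + t**3/3.
Step 1. Integrate ∫(-3*t**2*log(t)) dt by parts with u = log(t), dv = (-3*t**2) dt, so v = -t**3 [assuming t > 0]: now -t**3*log(t) + ∫(t**2) dt.
Step 2. Evaluate the standard form: now -t**3*log(t) + t**3/3.
Answer: -t**3*log(t) + t**3/3.


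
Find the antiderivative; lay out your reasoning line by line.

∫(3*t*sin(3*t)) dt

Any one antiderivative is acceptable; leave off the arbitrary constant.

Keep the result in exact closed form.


Step 1. Integrate ∫(3*t*sin(3*t)) dt by parts with u = t, dv = (3*sin(3*t)) dt, so v = -cos(3*t): now -t*cos(3*t) + ∫(cos(3*t)) dt.
Step 2. Evaluate the standard form: now -t*cos(3*t) + sin(3*t)/3.
Answer: -t*cos(3*t) + sin(3*t)/3.


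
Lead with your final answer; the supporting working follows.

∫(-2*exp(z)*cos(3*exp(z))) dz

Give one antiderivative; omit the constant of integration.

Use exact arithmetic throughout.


The answer is -2*sin(3*exp(z))/3.
Step 1. Substitute u = exp(z), turning ∫(-2*exp(z)*cos(3*exp(z))) dz into ∫(-2*cos(3*u)) du: now ∫(-2*cos(3*u)) du.
Step 2. Evaluate the standard form: now -2*sin(3*u)/3.
Step 3. Substitute back u = exp(z): now -2*sin(3*exp(z))/3.
Answer: -2*sin(3*exp(z))/3.


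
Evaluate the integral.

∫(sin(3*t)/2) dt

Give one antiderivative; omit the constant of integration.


Answer: -cos(3*t)/6.


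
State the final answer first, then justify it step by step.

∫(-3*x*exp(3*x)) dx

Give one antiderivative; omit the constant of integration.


The answer is -x*exp(3*x) + exp(3*x)/3.
Step 1. Integrate ∫(-3*x*exp(3*x)) dx by parts with u = x, dv = (-3*exp(3*x)) dx, so v = -exp(3*x): now -x*exp(3*x) + ∫(exp(3*x)) dx.
Step 2. Evaluate the standard form: now -x*exp(3*x) + exp(3*x)/3.
Answer: -x*exp(3*x) + exp(3*x)/3.


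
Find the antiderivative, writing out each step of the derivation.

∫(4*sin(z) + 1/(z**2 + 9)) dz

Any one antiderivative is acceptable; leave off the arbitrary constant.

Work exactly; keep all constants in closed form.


Step 1. Rewrite: now ∫(1/(z**2 + 9)) dz + ∫(4*sin(z)) dz.
Step 2. Evaluate the standard form: now atan(z/3)/3 + ∫(4*sin(z)) dz.
Step 3. Evaluate the standard form: now -4*cos(z) + atan(z/3)/3.
Answer: -4*cos(z) + atan(z/3)/3.


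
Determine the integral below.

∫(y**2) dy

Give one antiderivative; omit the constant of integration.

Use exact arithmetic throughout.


Answer: y**3/3.


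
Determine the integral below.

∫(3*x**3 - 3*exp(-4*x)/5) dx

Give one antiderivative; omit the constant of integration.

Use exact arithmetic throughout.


Answer: 3*x**4/4 + 3*exp(-4*x)/20.


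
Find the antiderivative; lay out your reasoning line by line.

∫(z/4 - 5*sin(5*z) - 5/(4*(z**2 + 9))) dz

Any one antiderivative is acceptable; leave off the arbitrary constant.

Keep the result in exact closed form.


Step 1. Rewrite: now ∫(z/4) dz + ∫(-5/(4*(z**2 + 9))) dz + ∫(-5*sin(5*z)) dz.
Step 2. Evaluate the standard form: now cos(5*z) + ∫(z/4) dz + ∫(-5/(4*(z**2 + 9))) dz.
Step 3. Evaluate the standard form: now cos(5*z) - 5*atan(z/3)/12 + ∫(z/4) dz.
Step 4. Evaluate the standard form: now z**2/8 + cos(5*z) - 5*atan(z/3)/12.
Answer: z**2/8 + cos(5*z) - 5*atan(z/3)/12.


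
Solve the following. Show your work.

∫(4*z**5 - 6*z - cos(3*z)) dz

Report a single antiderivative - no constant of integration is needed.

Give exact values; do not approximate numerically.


Step 1. Rewrite: now ∫(-6*z) dz + ∫(4*z**5) dz + ∫(-cos(3*z)) dz.
Step 2. Evaluate the standard form: now -sin(3*z)/3 + ∫(-6*z) dz + ∫(4*z**5) dz.
Step 3. Evaluate the standard form: now -3*z**2 - sin(3*z)/3 + ∫(4*z**5) dz.
Step 4. Evaluate the standard form: now 2*z**6/3 - 3*z**2 - sin(3*z)/3.
Answer: 2*z**6/3 - 3*z**2 - sin(3*z)/3.


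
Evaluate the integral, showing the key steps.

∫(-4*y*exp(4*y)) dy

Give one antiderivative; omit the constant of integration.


Step 1. Integrate ∫(-4*y*exp(4*y)) dy by parts with u = y, dv = (-4*exp(4*y)) dy, so v = -exp(4*y): now -y*exp(4*y) + ∫(exp(4*y)) dy.
Step 2. Evaluate the standard form: now -y*exp(4*y) + exp(4*y)/4.
Answer: -y*exp(4*y) + exp(4*y)/4.


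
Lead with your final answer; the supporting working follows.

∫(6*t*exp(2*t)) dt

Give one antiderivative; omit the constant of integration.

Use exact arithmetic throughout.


The answer is 3*t*exp(2*t) - 3*exp(2*t)/2.
Step 1. Integrate ∫(6*t*exp(2*t)) dt by parts with u = t, dv = (6*exp(2*t)) dt, so v = 3*exp(2*t): now 3*t*exp(2*t) + ∫(-3*exp(2*t)) dt.
Step 2. Evaluate the standard form: now 3*t*exp(2*t) - 3*exp(2*t)/2.
Answer: 3*t*exp(2*t) - 3*exp(2*t)/2.


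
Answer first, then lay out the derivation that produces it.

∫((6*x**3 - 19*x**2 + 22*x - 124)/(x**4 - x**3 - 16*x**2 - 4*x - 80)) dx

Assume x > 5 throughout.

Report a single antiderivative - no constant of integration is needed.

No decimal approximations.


The answer is log(x - 5) + 5*log(x + 4) + atan(x/2).
Step 1. Decompose ∫((6*x**3 - 19*x**2 + 22*x - 124)/(x**4 - x**3 - 16*x**2 - 4*x - 80)) dx by partial fractions, (6*x**3 - 19*x**2 + 22*x - 124)/(x**4 - x**3 - 16*x**2 - 4*x - 80) = 2/(x**2 + 4) + 5/(x + 4) + 1/(x - 5): now ∫(1/(x - 5)) dx + ∫(5/(x + 4)) dx + ∫(2/(x**2 + 4)) dx.
Step 2. Evaluate the standard form [assuming x > 5]: now log(x - 5) + ∫(5/(x + 4)) dx + ∫(2/(x**2 + 4)) dx.
Step 3. Evaluate the standard form [assuming x > -4]: now log(x - 5) + 5*log(x + 4) + ∫(2/(x**2 + 4)) dx.
Step 4. Evaluate the standard form: now log(x - 5) + 5*log(x + 4) + atan(x/2).
Answer: log(x - 5) + 5*log(x + 4) + atan(x/2).


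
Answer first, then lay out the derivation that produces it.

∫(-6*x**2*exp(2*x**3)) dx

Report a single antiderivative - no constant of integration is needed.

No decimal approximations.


The answer is -exp(2*x**3).
Step 1. Substitute u = x**3, turning ∫(-6*x**2*exp(2*x**3)) dx into ∫(-2*exp(2*u)) du: now ∫(-2*exp(2*u)) du.
Step 2. Evaluate the standard form: now -exp(2*u).
Step 3. Substitute back u = x**3: now -exp(2*x**3).
Answer: -exp(2*x**3).


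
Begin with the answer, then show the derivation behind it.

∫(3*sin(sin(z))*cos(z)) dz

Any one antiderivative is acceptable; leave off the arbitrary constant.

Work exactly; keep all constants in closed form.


The answer is -3*cos(sin(z)).
Step 1. Substitute u = sin(z), turning ∫(3*sin(sin(z))*cos(z)) dz into ∫(3*sin(u)) du: now ∫(3*sin(u)) du.
Step 2. Evaluate the standard form: now -3*cos(u).
Step 3. Substitute back u = sin(z): now -3*cos(sin(z)).
Answer: -3*cos(sin(z)).


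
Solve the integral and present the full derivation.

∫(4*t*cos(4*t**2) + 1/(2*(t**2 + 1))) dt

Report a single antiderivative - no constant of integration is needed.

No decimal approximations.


Step 1. Rewrite: now ∫(4*t*cos(4*t**2)) dt + ∫(1/(2*(t**2 + 1))) dt.
Step 2. Evaluate the standard form: now atan(t)/2 + ∫(4*t*cos(4*t**2)) dt.
Step 3. Substitute u = t**2, turning ∫(4*t*cos(4*t**2)) dt into ∫(2*cos(4*u)) du: now atan(t)/2 + ∫(2*cos(4*u)) du.
Step 4. Evaluate the standard form: now sin(4*u)/2 + atan(t)/2.
Step 5. Substitute back u = t**2: now sin(4*t**2)/2 + atan(t)/2.
Answer: sin(4*t**2)/2 + atan(t)/2.


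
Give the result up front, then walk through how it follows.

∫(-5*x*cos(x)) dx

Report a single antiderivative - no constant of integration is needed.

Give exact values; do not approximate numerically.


The answer is -5*x*sin(x) - 5*cos(x).
Step 1. Integrate ∫(-5*x*cos(x)) dx by parts with u = x, dv = (-5*cos(x)) dx, so v = -5*sin(x): now -5*x*sin(x) + ∫(5*sin(x)) dx.
Step 2. Evaluate the standard form: now -5*x*sin(x) - 5*cos(x).
Answer: -5*x*sin(x) - 5*cos(x).


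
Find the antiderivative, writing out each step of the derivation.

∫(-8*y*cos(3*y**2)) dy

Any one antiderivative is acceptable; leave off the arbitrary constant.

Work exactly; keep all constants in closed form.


Step 1. Substitute u = y**2, turning ∫(-8*y*cos(3*y**2)) dy into ∫(-4*cos(3*u)) du: now ∫(-4*cos(3*u)) du.
Step 2. Evaluate the standard form: now -4*sin(3*u)/3.
Step 3. Substitute back u = y**2: now -4*sin(3*y**2)/3.
Answer: -4*sin(3*y**2)/3.


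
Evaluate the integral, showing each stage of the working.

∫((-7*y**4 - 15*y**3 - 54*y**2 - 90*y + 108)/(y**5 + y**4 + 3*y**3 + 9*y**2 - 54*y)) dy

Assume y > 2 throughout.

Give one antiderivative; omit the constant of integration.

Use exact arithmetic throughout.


Step 1. Decompose ∫((-7*y**4 - 15*y**3 - 54*y**2 - 90*y + 108)/(y**5 + y**4 + 3*y**3 + 9*y**2 - 54*y)) dy by partial fractions, (-7*y**4 - 15*y**3 - 54*y**2 - 90*y + 108)/(y**5 + y**4 + 3*y**3 + 9*y**2 - 54*y) = -3/(y**2 + 9) - 1/(y + 3) - 4/(y - 2) - 2/y: now ∫(-2/y) dy + ∫(-4/(y - 2)) dy + ∫(-1/(y + 3)) dy + ∫(-3/(y**2 + 9)) dy.
Step 2. Evaluate the standard form [assuming y > 2]: now -4*log(y - 2) + ∫(-2/y) dy + ∫(-1/(y + 3)) dy + ∫(-3/(y**2 + 9)) dy.
Step 3. Evaluate the standard form [assuming y > -3]: now -4*log(y - 2) - log(y + 3) + ∫(-2/y) dy + ∫(-3/(y**2 + 9)) dy.
Step 4. Evaluate the standard form [assuming y > 0]: now -2*log(y) - 4*log(y - 2) - log(y + 3) + ∫(-3/(y**2 + 9)) dy.
Step 5. Evaluate the standard form: now -2*log(y) - 4*log(y - 2) - log(y + 3) - atan(y/3).
Answer: -2*log(y) - 4*log(y - 2) - log(y + 3) - atan(y/3).


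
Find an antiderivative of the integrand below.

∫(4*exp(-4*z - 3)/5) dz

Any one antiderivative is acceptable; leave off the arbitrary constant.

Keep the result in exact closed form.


Answer: -exp(-4*z - 3)/5.


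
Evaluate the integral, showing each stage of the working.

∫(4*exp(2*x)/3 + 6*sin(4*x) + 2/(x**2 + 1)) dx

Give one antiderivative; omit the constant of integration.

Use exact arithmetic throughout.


Step 1. Rewrite: now ∫(2/(x**2 + 1)) dx + ∫(4*exp(2*x)/3) dx + ∫(6*sin(4*x)) dx.
Step 2. Evaluate the standard form: now 2*atan(x) + ∫(4*exp(2*x)/3) dx + ∫(6*sin(4*x)) dx.
Step 3. Evaluate the standard form: now -3*cos(4*x)/2 + 2*atan(x) + ∫(4*exp(2*x)/3) dx.
Step 4. Evaluate the standard form: now 2*exp(2*x)/3 - 3*cos(4*x)/2 + 2*atan(x).
Answer: 2*exp(2*x)/3 - 3*cos(4*x)/2 + 2*atan(x).


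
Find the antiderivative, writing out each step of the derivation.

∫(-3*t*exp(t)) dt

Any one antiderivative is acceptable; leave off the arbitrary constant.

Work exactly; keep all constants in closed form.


Step 1. Integrate ∫(-3*t*exp(t)) dt by parts with u = t, dv = (-3*exp(t)) dt, so v = -3*exp(t): now -3*t*exp(t) + ∫(3*exp(t)) dt.
Step 2. Evaluate the standard form: now -3*t*exp(t) + 3*exp(t).
Answer: -3*t*exp(t) + 3*exp(t).


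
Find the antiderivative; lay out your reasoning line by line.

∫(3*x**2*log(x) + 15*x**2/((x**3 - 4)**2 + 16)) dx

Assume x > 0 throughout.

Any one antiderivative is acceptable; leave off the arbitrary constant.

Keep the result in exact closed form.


Step 1. Rewrite: now ∫(15*x**2/((x**3 - 4)**2 + 16)) dx + ∫(3*x**2*log(x)) dx.
Step 2. Substitute u = x**3 - 4, turning ∫(15*x**2/((x**3 - 4)**2 + 16)) dx into ∫(5/(u**2 + 16)) du: now ∫(3*x**2*log(x)) dx + ∫(5/(u**2 + 16)) du.
Step 3. Evaluate the standard form: now 5*atan(u/4)/4 + ∫(3*x**2*log(x)) dx.
Step 4. Substitute back u = x**3 - 4: now 5*atan(x**3/4 - 1)/4 + ∫(3*x**2*log(x)) dx.
Step 5. Integrate ∫(3*x**2*log(x)) dx by parts with u = log(x), dv = (3*x**2) dx, so v = x**3 [assuming x > 0]: now x**3*log(x) + 5*atan(x**3/4 - 1)/4 + ∫(-x**2) dx.
Step 6. Evaluate the standard form: now x**3*log(x) - x**3/3 + 5*atan(x**3/4 - 1)/4.
Answer: x**3*log(x) - x**3/3 + 5*atan(x**3/4 - 1)/4.


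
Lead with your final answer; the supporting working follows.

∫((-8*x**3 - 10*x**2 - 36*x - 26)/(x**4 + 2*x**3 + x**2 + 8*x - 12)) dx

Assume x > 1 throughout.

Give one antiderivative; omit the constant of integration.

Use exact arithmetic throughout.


The answer is -4*log(x - 1) - 4*log(x + 3) - atan(x/2).
Step 1. Decompose ∫((-8*x**3 - 10*x**2 - 36*x - 26)/(x**4 + 2*x**3 + x**2 + 8*x - 12)) dx by partial fractions, (-8*x**3 - 10*x**2 - 36*x - 26)/(x**4 + 2*x**3 + x**2 + 8*x - 12) = -2/(x**2 + 4) - 4/(x + 3) - 4/(x - 1): now ∫(-4/(x - 1)) dx + ∫(-4/(x + 3)) dx + ∫(-2/(x**2 + 4)) dx.
Step 2. Evaluate the standard form [assuming x > 1]: now -4*log(x - 1) + ∫(-4/(x + 3)) dx + ∫(-2/(x**2 + 4)) dx.
Step 3. Evaluate the standard form [assuming x > -3]: now -4*log(x - 1) - 4*log(x + 3) + ∫(-2/(x**2 + 4)) dx.
Step 4. Evaluate the standard form: now -4*log(x - 1) - 4*log(x + 3) - atan(x/2).
Answer: -4*log(x - 1) - 4*log(x + 3) - atan(x/2).


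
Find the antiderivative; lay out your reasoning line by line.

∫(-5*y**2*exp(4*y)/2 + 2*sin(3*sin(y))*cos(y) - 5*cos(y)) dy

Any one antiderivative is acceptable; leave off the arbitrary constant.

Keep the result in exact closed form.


Step 1. Rewrite: now ∫(-5*y**2*exp(4*y)/2) dy + ∫(2*sin(3*sin(y))*cos(y)) dy + ∫(-5*cos(y)) dy.
Step 2. Substitute u = sin(y), turning ∫(2*sin(3*sin(y))*cos(y)) dy into ∫(2*sin(3*u)) du: now ∫(-5*y**2*exp(4*y)/2) dy + ∫(2*sin(3*u)) du + ∫(-5*cos(y)) dy.
Step 3. Evaluate the standard form: now -2*cos(3*u)/3 + ∫(-5*y**2*exp(4*y)/2) dy + ∫(-5*cos(y)) dy.
Step 4. Substitute back u = sin(y): now -2*cos(3*sin(y))/3 + ∫(-5*y**2*exp(4*y)/2) dy + ∫(-5*cos(y)) dy.
Step 5. Evaluate the standard form: now -5*sin(y) - 2*cos(3*sin(y))/3 + ∫(-5*y**2*exp(4*y)/2) dy.
Step 6. Integrate ∫(-5*y**2*exp(4*y)/2) dy by parts with u = y**2, dv = (-5*exp(4*y)/2) dy, so v = -5*exp(4*y)/8: now -5*y**2*exp(4*y)/8 - 5*sin(y) - 2*cos(3*sin(y))/3 + ∫(5*y*exp(4*y)/4) dy.
Step 7. Integrate ∫(5*y*exp(4*y)/4) dy by parts with u = y, dv = (5*exp(4*y)/4) dy, so v = 5*exp(4*y)/16: now -5*y**2*exp(4*y)/8 + 5*y*exp(4*y)/16 - 5*sin(y) - 2*cos(3*sin(y))/3 + ∫(-5*exp(4*y)/16) dy.
Step 8. Evaluate the standard form: now -5*y**2*exp(4*y)/8 + 5*y*exp(4*y)/16 - 5*exp(4*y)/64 - 5*sin(y) - 2*cos(3*sin(y))/3.
Answer: -5*y**2*exp(4*y)/8 + 5*y*exp(4*y)/16 - 5*exp(4*y)/64 - 5*sin(y) - 2*cos(3*sin(y))/3.


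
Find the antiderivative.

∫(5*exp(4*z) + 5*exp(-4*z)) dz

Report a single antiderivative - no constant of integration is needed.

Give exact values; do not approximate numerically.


Answer: 5*exp(4*z)/4 - 5*exp(-4*z)/4.


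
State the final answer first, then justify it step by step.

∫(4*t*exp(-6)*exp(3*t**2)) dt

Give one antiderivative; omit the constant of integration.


The answer is 2*exp(3*t**2 - 6)/3.
Step 1. Substitute u = t**2 - 2, turning ∫(4*t*exp(-6)*exp(3*t**2)) dt into ∫(2*exp(3*u)) du: now ∫(2*exp(3*u)) du.
Step 2. Evaluate the standard form: now 2*exp(3*u)/3.
Step 3. Substitute back u = t**2 - 2: now 2*exp(3*t**2 - 6)/3.
Answer: 2*exp(3*t**2 - 6)/3.


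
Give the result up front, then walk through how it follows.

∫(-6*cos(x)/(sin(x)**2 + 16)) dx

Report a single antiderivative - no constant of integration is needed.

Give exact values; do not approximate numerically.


The answer is -3*atan(sin(x)/4)/2.
Step 1. Substitute u = sin(x), turning ∫(-6*cos(x)/(sin(x)**2 + 16)) dx into ∫(-6/(u**2 + 16)) du: now ∫(-6/(u**2 + 16)) du.
Step 2. Evaluate the standard form: now -3*atan(u/4)/2.
Step 3. Substitute back u = sin(x): now -3*atan(sin(x)/4)/2.
Answer: -3*atan(sin(x)/4)/2.


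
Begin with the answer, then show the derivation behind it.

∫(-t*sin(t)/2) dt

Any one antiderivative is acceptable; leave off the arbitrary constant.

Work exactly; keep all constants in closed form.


The answer is t*cos(t)/2 - sin(t)/2.
Step 1. Integrate ∫(-t*sin(t)/2) dt by parts with u = t, dv = (-sin(t)/2) dt, so v = cos(t)/2: now t*cos(t)/2 + ∫(-cos(t)/2) dt.
Step 2. Evaluate the standard form: now t*cos(t)/2 - sin(t)/2.
Answer: t*cos(t)/2 - sin(t)/2.


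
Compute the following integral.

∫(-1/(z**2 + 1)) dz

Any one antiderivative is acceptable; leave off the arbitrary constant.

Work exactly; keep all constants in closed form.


Answer: -atan(z).


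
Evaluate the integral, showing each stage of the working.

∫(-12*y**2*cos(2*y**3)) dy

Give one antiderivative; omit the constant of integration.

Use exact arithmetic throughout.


Step 1. Substitute u = y**3, turning ∫(-12*y**2*cos(2*y**3)) dy into ∫(-4*cos(2*u)) du: now ∫(-4*cos(2*u)) du.
Step 2. Evaluate the standard form: now -2*sin(2*u).
Step 3. Substitute back u = y**3: now -2*sin(2*y**3).
Answer: -2*sin(2*y**3).


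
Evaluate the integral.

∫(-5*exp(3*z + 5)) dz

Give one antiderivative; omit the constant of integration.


Answer: -5*exp(3*z + 5)/3.


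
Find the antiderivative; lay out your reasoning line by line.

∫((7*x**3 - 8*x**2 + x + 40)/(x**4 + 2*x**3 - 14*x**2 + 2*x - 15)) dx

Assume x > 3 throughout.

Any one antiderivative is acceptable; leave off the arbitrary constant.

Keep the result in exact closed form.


Step 1. Decompose ∫((7*x**3 - 8*x**2 + x + 40)/(x**4 + 2*x**3 - 14*x**2 + 2*x - 15)) dx by partial fractions, (7*x**3 - 8*x**2 + x + 40)/(x**4 + 2*x**3 - 14*x**2 + 2*x - 15) = -3/(x**2 + 1) + 5/(x + 5) + 2/(x - 3): now ∫(2/(x - 3)) dx + ∫(5/(x + 5)) dx + ∫(-3/(x**2 + 1)) dx.
Step 2. Evaluate the standard form [assuming x > -5]: now 5*log(x + 5) + ∫(2/(x - 3)) dx + ∫(-3/(x**2 + 1)) dx.
Step 3. Evaluate the standard form [assuming x > 3]: now 2*log(x - 3) + 5*log(x + 5) + ∫(-3/(x**2 + 1)) dx.
Step 4. Evaluate the standard form: now 2*log(x - 3) + 5*log(x + 5) - 3*atan(x).
Answer: 2*log(x - 3) + 5*log(x + 5) - 3*atan(x).


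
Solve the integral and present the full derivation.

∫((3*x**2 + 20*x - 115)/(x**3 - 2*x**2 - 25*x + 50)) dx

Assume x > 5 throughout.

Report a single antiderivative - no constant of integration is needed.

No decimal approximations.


Step 1. Decompose ∫((3*x**2 + 20*x - 115)/(x**3 - 2*x**2 - 25*x + 50)) dx by partial fractions, (3*x**2 + 20*x - 115)/(x**3 - 2*x**2 - 25*x + 50) = -2/(x + 5) + 3/(x - 2) + 2/(x - 5): now ∫(2/(x - 5)) dx + ∫(3/(x - 2)) dx + ∫(-2/(x + 5)) dx.
Step 2. Evaluate the standard form [assuming x > 5]: now 2*log(x - 5) + ∫(3/(x - 2)) dx + ∫(-2/(x + 5)) dx.
Step 3. Evaluate the standard form [assuming x > -5]: now 2*log(x - 5) - 2*log(x + 5) + ∫(3/(x - 2)) dx.
Step 4. Evaluate the standard form [assuming x > 2]: now 2*log(x - 5) + 3*log(x - 2) - 2*log(x + 5).
Answer: 2*log(x - 5) + 3*log(x - 2) - 2*log(x + 5).


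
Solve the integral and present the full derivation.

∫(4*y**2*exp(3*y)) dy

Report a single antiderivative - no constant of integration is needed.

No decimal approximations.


Step 1. Integrate ∫(4*y**2*exp(3*y)) dy by parts with u = y**2, dv = (4*exp(3*y)) dy, so v = 4*exp(3*y)/3: now 4*y**2*exp(3*y)/3 + ∫(-8*y*exp(3*y)/3) dy.
Step 2. Integrate ∫(-8*y*exp(3*y)/3) dy by parts with u = y, dv = (-8*exp(3*y)/3) dy, so v = -8*exp(3*y)/9: now 4*y**2*exp(3*y)/3 - 8*y*exp(3*y)/9 + ∫(8*exp(3*y)/9) dy.
Step 3. Evaluate the standard form: now 4*y**2*exp(3*y)/3 - 8*y*exp(3*y)/9 + 8*exp(3*y)/27.
Answer: 4*y**2*exp(3*y)/3 - 8*y*exp(3*y)/9 + 8*exp(3*y)/27.


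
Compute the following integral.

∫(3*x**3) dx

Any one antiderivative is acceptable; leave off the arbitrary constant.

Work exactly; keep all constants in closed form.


Answer: 3*x**4/4.


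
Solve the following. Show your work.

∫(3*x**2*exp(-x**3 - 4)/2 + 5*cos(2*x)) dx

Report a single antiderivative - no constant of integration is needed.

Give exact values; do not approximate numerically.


Step 1. Rewrite: now ∫(3*x**2*exp(-x**3 - 4)/2) dx + ∫(5*cos(2*x)) dx.
Step 2. Evaluate the standard form: now 5*sin(2*x)/2 + ∫(3*x**2*exp(-x**3 - 4)/2) dx.
Step 3. Substitute u = x**3 + 4, turning ∫(3*x**2*exp(-x**3 - 4)/2) dx into ∫(exp(-u)/2) du: now 5*sin(2*x)/2 + ∫(exp(-u)/2) du.
Step 4. Evaluate the standard form: now 5*sin(2*x)/2 - exp(-u)/2.
Step 5. Substitute back u = x**3 + 4: now -exp(-x**3 - 4)/2 + 5*sin(2*x)/2.
Answer: -exp(-x**3 - 4)/2 + 5*sin(2*x)/2.


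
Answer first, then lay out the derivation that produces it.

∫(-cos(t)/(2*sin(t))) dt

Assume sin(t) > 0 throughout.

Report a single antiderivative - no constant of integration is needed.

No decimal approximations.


The answer is -log(sin(t))/2.
Step 1. Substitute u = sin(t), turning ∫(-cos(t)/(2*sin(t))) dt into ∫(-1/(2*u)) du: now ∫(-1/(2*u)) du.
Step 2. Evaluate the standard form [assuming u > 0]: now -log(u)/2.
Step 3. Substitute back u = sin(t): now -log(sin(t))/2.
Answer: -log(sin(t))/2.


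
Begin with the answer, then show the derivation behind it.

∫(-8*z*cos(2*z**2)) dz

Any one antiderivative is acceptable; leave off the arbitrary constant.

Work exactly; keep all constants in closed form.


The answer is -2*sin(2*z**2).
Step 1. Substitute u = z**2, turning ∫(-8*z*cos(2*z**2)) dz into ∫(-4*cos(2*u)) du: now ∫(-4*cos(2*u)) du.
Step 2. Evaluate the standard form: now -2*sin(2*u).
Step 3. Substitute back u = z**2: now -2*sin(2*z**2).
Answer: -2*sin(2*z**2).


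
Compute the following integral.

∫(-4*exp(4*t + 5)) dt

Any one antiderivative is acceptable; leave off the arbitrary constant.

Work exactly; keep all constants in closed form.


Answer: -exp(4*t + 5).


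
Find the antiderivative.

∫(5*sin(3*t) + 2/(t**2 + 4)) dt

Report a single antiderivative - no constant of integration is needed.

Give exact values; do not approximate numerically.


Answer: -5*cos(3*t)/3 + atan(t/2).


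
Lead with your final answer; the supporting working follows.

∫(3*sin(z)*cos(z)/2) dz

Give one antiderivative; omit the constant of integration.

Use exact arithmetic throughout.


The answer is 3*sin(z)**2/4.
Step 1. Substitute u = sin(z), turning ∫(3*sin(z)*cos(z)/2) dz into ∫(3*u/2) du: now ∫(3*u/2) du.
Step 2. Evaluate the standard form: now 3*u**2/4.
Step 3. Substitute back u = sin(z): now 3*sin(z)**2/4.
Answer: 3*sin(z)**2/4.
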